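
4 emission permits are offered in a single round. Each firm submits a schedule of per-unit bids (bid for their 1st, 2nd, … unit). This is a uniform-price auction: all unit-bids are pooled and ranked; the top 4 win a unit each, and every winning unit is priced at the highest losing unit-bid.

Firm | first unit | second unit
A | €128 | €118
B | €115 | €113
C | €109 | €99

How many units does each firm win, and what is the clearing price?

A 2, B 2; clearing price €109

Pooled unit-bids ranked (top 4): 128 (A-1), 118 (A-2), 115 (B-1), 113 (B-2)
Highest rejected unit-bid = €109.
Allocation: A 2, B 2.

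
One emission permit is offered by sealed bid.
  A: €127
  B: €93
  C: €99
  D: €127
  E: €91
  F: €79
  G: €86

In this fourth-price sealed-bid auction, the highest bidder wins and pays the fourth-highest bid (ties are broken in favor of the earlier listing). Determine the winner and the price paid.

Rule: the highest bidder wins and pays the fourth-highest bid.
Sorting bids: 127 (A) > 127 (D) > 99 (C) > 93 (B) > 91 (E) > 86 (G) > …
Tie at €127 → A wins by tie-break.
A is highest; pays the fourth-highest bid, €93.

A pays €93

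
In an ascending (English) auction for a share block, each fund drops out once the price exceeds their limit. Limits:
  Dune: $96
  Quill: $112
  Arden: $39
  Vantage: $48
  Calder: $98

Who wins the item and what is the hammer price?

Sorting limits: 112 (Quill) > 98 (Calder) > 96 (Dune) > 48 (Vantage) > 39 (Arden)
Once the price passes $98, only Quill is left; the hammer falls at Calder's limit of $98.

Quill wins at $98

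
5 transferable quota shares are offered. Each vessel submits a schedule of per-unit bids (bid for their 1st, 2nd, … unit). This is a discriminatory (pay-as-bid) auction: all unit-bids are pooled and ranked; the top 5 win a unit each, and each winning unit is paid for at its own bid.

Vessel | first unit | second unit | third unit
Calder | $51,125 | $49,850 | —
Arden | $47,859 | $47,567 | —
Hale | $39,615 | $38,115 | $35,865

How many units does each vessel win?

Pooled unit-bids ranked (top 5): 51,125 (Calder-1), 49,850 (Calder-2), 47,859 (Arden-1), 47,567 (Arden-2), 39,615 (Hale-1)
Next rejected bid: $38,115 (not a price — pay-as-bid).
Allocation: Arden 2, Calder 2, Hale 1.

Arden 2, Calder 2, Hale 1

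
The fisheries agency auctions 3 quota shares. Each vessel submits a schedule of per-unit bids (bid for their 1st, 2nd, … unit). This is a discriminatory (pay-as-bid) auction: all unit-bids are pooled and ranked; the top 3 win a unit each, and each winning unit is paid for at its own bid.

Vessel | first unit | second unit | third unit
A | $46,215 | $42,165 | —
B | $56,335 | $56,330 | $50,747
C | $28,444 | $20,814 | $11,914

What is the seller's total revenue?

Total revenue: $163,412

Pooled unit-bids ranked (top 3): 56,335 (B-1), 56,330 (B-2), 50,747 (B-3)
Next rejected bid: $46,215 (not a price — pay-as-bid).
Each winning unit pays its own bid.
Revenue = 56,335 + 56,330 + 50,747 = $163,412.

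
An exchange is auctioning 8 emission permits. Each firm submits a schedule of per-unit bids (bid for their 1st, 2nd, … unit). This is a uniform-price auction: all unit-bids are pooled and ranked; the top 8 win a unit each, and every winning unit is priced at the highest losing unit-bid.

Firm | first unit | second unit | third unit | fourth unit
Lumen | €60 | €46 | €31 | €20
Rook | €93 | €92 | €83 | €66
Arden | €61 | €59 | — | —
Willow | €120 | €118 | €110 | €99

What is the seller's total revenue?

Merging the schedules and taking the best 8: 120 (Willow-1), 118 (Willow-2), 110 (Willow-3), 99 (Willow-4), 93 (Rook-1), 92 (Rook-2), 83 (Rook-3), 66 (Rook-4)
Highest rejected unit-bid = €61.
Allocation: Rook 4, Willow 4. Every unit priced at €61.
Revenue = 8 × 61 = €488.

Total revenue: €488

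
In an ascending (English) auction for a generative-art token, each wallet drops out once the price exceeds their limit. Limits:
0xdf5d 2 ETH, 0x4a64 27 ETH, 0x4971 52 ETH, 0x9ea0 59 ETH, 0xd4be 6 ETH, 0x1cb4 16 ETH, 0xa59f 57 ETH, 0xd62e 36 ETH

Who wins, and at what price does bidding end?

Limits ranked: 59 (0x9ea0) > 57 (0xa59f) > 52 (0x4971) > 36 (0xd62e) > 27 (0x4a64) > 16 (0x1cb4) > …
Bidding ends when 0xa59f exits at 57 ETH; 0x9ea0 takes it.

0x9ea0 wins at 57 ETH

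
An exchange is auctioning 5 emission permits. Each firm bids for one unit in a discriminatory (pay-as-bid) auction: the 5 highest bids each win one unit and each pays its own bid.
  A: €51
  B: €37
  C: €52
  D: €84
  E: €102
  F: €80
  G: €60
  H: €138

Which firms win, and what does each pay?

H €138, E €102, D €84, F €80, G €60

Bids ranked high→low: 138 (H), 102 (E), 84 (D), 80 (F), 60 (G), 52 (C), 51 (A), …
Top 5: H, E, D, F, G.
Each winner pays its own bid: H €138, E €102, D €84, F €80, G €60.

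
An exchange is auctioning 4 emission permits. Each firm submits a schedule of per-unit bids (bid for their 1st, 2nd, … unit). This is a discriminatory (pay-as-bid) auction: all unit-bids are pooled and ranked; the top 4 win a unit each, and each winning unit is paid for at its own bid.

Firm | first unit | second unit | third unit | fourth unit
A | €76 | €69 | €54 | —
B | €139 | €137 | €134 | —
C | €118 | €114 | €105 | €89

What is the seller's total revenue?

Merging the schedules and taking the best 4: 139 (B-1), 137 (B-2), 134 (B-3), 118 (C-1)
Next rejected bid: €114 (not a price — pay-as-bid).
Each winning unit pays its own bid.
Revenue = 139 + 137 + 134 + 118 = €528.

Total revenue: €528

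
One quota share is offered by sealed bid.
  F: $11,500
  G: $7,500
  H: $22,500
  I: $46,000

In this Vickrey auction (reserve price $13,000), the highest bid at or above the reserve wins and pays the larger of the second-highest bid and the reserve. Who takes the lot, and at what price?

I pays $22,500

Bids ranked: 46,000 (I) > 22,500 (H) > 11,500 (F) > 7,500 (G)
I has the top bid at or above the reserve ($46,000).
Second-highest bid $22,500 exceeds the reserve $13,000 → payment $22,500.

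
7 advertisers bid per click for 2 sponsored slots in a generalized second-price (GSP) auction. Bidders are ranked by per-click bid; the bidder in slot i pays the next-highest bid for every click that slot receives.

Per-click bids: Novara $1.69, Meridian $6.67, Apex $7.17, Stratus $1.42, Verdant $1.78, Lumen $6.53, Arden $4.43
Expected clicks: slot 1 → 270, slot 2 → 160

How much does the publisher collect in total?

Total revenue: $2845.70

Per-click bids in order: $7.17 (Apex) > $6.67 (Meridian) > $6.53 (Lumen) > …
Slot 1: Apex pays $6.67 × 270 = $1800.90
Slot 2: Meridian pays $6.53 × 160 = $1044.80
Total = $2845.70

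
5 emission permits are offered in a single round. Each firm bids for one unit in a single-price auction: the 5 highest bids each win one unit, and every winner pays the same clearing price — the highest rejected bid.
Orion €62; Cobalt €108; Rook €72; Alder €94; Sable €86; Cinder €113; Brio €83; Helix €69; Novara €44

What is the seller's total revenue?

Total revenue: €360

Ordering the bids: 113 (Cinder), 108 (Cobalt), 94 (Alder), 86 (Sable), 83 (Brio), 72 (Rook), 69 (Helix), …
Top 5: Cinder, Cobalt, Alder, Sable, Brio.
Highest unsuccessful bid: €72 → clearing price.
Total revenue = 5 × €72 = €360.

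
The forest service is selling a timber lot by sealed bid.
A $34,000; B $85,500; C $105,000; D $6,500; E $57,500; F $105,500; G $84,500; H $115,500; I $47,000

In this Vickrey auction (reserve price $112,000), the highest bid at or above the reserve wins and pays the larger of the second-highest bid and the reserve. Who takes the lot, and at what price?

Sorting bids: 115,500 (H) > 105,500 (F) > 105,000 (C) > 85,500 (B) > 84,500 (G) > 57,500 (E) > …
Highest eligible bid: H at $115,500.
Second-highest bid $105,500 is below the reserve $112,000, so the reserve binds → payment $112,000.

H pays $112,000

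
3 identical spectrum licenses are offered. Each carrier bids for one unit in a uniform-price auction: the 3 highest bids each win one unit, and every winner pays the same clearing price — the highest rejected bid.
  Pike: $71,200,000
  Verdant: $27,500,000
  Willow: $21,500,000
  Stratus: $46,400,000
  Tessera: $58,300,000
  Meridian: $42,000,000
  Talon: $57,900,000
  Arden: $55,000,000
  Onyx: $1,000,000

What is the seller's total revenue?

Total revenue: $165,000,000

Sorting: 71,200,000 (Pike), 58,300,000 (Tessera), 57,900,000 (Talon), 55,000,000 (Arden), 46,400,000 (Stratus), …
The 3 highest are Pike, Tessera, Talon.
Clearing price = highest rejected bid = $55,000,000.
Total revenue = 3 × $55,000,000 = $165,000,000.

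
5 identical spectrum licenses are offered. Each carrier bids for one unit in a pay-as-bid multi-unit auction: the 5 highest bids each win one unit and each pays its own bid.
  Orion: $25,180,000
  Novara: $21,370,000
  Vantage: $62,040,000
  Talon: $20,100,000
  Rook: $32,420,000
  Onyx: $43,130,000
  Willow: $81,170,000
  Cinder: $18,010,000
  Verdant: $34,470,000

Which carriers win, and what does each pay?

Willow $81,170,000, Vantage $62,040,000, Onyx $43,130,000, Verdant $34,470,000, Rook $32,420,000

Ordering the bids: 81,170,000 (Willow), 62,040,000 (Vantage), 43,130,000 (Onyx), 34,470,000 (Verdant), 32,420,000 (Rook), 25,180,000 (Orion), 21,370,000 (Novara), …
Winners (5 units): Willow, Vantage, Onyx, Verdant, Rook.
Each winner pays its own bid: Willow $81,170,000, Vantage $62,040,000, Onyx $43,130,000, Verdant $34,470,000, Rook $32,420,000.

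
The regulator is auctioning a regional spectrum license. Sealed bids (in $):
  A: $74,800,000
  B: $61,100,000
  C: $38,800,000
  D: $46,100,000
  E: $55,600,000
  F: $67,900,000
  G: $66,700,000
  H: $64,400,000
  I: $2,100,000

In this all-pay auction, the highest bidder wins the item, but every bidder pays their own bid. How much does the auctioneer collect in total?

Bids ranked: 74,800,000 (A) > 67,900,000 (F) > 66,700,000 (G) > 64,400,000 (H) > 61,100,000 (B) > 55,600,000 (E) > …
A wins with the top bid; all bids are sunk regardless.
Every bidder forfeits their bid regardless of winning.
Revenue = 74,800,000 + 61,100,000 + 38,800,000 + 46,100,000 + 55,600,000 + 67,900,000 + 66,700,000 + 64,400,000 + 2,100,000 = $477,500,000.

Total revenue: $477,500,000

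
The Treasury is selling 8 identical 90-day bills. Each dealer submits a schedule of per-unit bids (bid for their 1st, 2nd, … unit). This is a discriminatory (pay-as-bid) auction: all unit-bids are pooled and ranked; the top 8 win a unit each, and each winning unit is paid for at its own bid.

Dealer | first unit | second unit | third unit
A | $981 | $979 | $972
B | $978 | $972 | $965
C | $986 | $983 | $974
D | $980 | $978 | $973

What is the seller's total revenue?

Merging the schedules and taking the best 8: 986 (C-1), 983 (C-2), 981 (A-1), 980 (D-1), 979 (A-2), 978 (B-1), 978 (D-2), 974 (C-3)
Next rejected bid: $973 (not a price — pay-as-bid).
Each winning unit pays its own bid.
Revenue = 986 + 983 + 981 + 980 + 979 + 978 + 978 + 974 = $7,839.

Total revenue: $7,839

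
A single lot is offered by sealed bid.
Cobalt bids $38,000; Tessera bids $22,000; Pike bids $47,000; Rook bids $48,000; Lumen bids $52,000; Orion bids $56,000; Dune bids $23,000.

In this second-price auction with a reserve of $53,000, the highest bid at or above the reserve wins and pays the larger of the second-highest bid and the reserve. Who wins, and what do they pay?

Orion pays $53,000

Bids in order: 56,000 (Orion) > 52,000 (Lumen) > 48,000 (Rook) > 47,000 (Pike) > 38,000 (Cobalt) > 23,000 (Dune) > …
Highest eligible bid: Orion at $56,000.
max(second-highest $52,000, reserve $53,000) = $53,000.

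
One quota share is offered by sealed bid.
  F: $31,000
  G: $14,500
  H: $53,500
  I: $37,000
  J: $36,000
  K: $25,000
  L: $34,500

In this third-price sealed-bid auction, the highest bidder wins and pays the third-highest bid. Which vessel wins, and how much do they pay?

H pays $36,000

Sorting bids: 53,500 (H) > 37,000 (I) > 36,000 (J) > 34,500 (L) > 31,000 (F) > 25,000 (K) > …
H wins; payment is bid #3 in the ranking = $36,000.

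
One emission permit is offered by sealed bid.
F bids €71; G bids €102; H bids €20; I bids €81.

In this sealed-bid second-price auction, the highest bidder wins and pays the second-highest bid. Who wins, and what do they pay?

G pays €81

Sealed-bid second-price auction: the highest bidder wins and pays the second-highest bid.
Sorting bids: 102 (G) > 81 (I) > 71 (F) > 20 (H)
G is highest; pays the second-highest bid, €81.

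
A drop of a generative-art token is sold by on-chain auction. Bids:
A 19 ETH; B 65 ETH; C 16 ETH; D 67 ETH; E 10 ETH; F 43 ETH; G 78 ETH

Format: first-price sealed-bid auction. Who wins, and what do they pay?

First-price sealed-bid auction: the highest bidder wins and pays their own bid.
Bids ranked: 78 (G) > 67 (D) > 65 (B) > 43 (F) > 19 (A) > 16 (C) > …
G is highest → pays own bid, 78 ETH.

G pays 78 ETH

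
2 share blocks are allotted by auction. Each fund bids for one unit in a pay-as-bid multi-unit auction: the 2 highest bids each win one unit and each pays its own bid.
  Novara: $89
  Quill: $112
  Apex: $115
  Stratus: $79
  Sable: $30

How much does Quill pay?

Bids ranked high→low: 115 (Apex), 112 (Quill), 89 (Novara), 79 (Stratus), …
Winners (2 units): Apex, Quill.
Quill wins → own bid $112.

Quill pays $112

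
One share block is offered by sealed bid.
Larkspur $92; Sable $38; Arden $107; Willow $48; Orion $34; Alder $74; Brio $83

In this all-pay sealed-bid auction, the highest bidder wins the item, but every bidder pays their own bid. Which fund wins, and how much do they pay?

Arden pays $107

Sorting bids: 107 (Arden) > 92 (Larkspur) > 83 (Brio) > 74 (Alder) > 48 (Willow) > 38 (Sable) > …
Arden is highest and takes the item; every bidder forfeits their bid.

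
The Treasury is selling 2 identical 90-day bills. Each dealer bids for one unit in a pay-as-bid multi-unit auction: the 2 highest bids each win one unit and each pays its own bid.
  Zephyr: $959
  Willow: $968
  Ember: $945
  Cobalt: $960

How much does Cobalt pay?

Ordering the bids: 968 (Willow), 960 (Cobalt), 959 (Zephyr), 945 (Ember)
Top 2: Willow, Cobalt.
Cobalt wins → own bid $960.

Cobalt pays $960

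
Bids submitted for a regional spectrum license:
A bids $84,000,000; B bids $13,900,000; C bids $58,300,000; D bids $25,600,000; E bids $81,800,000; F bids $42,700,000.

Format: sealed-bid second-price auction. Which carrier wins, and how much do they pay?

Bids in order: 84,000,000 (A) > 81,800,000 (E) > 58,300,000 (C) > 42,700,000 (F) > 25,600,000 (D) > 13,900,000 (B)
A wins with the highest bid; price is set by the runner-up at $81,800,000.

A pays $81,800,000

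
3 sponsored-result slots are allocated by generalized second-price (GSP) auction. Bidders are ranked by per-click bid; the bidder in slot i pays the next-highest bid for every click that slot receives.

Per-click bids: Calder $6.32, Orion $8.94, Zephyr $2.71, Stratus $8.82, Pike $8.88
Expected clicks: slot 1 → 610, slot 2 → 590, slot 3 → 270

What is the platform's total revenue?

Total revenue: $12327.00

Sorting advertisers: $8.94 (Orion) > $8.88 (Pike) > $8.82 (Stratus) > $6.32 (Calder) > …
Slot 1: Orion pays $8.88 × 610 = $5416.80
Slot 2: Pike pays $8.82 × 590 = $5203.80
Slot 3: Stratus pays $6.32 × 270 = $1706.40
Total = $12327.00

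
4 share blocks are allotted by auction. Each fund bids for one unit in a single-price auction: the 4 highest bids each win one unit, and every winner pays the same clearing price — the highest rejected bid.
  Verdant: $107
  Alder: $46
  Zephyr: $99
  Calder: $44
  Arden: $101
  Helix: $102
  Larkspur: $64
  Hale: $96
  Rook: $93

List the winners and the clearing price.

Verdant, Helix, Arden, Zephyr; each pays $96

Ordering the bids: 107 (Verdant), 102 (Helix), 101 (Arden), 99 (Zephyr), 96 (Hale), 93 (Rook), …
Top 4: Verdant, Helix, Arden, Zephyr.
Clearing price = highest rejected bid = $96.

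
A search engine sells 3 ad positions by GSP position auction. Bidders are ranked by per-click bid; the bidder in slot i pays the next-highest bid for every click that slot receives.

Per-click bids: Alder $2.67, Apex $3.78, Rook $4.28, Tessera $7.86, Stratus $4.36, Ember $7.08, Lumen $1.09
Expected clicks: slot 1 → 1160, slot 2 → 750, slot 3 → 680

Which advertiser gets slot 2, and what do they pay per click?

Ember; $4.36 per click

Per-click bids in order: $7.86 (Tessera) > $7.08 (Ember) > $4.36 (Stratus) > $4.28 (Rook) > …
Slot 2 goes to the second-ranked bidder, Ember, who pays the next bid down: $4.36/click.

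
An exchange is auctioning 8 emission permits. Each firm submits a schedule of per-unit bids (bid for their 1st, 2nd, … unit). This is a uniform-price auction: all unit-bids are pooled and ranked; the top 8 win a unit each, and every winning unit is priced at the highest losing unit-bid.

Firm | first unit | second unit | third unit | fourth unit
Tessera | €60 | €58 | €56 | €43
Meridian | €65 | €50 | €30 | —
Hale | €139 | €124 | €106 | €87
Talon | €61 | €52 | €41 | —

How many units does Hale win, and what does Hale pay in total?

Pooled unit-bids ranked (top 8): 139 (Hale-1), 124 (Hale-2), 106 (Hale-3), 87 (Hale-4), 65 (Meridian-1), 61 (Talon-1), 60 (Tessera-1), 58 (Tessera-2)
The (k+1)-th unit-bid is €56.
Hale wins 4 unit(s) at €56 each.

Hale: 4 units, pays €224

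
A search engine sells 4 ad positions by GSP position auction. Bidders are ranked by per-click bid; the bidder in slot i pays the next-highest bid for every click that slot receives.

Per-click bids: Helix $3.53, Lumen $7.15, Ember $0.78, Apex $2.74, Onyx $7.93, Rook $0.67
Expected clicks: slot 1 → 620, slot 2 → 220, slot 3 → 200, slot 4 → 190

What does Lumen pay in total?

Ranked by bid: $7.93 (Onyx) > $7.15 (Lumen) > $3.53 (Helix) > $2.74 (Apex) > $0.78 (Ember) > …
Lumen holds slot 2 → pays next bid $3.53 × 220 clicks = $776.60.

Lumen pays $776.60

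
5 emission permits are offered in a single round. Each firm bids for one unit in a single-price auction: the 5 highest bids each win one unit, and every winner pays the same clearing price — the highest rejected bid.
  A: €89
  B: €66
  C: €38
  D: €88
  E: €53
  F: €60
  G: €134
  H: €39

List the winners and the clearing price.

Sorting: 134 (G), 89 (A), 88 (D), 66 (B), 60 (F), 53 (E), 39 (H), …
Top 5: G, A, D, B, F.
First losing bid is E's €53, which sets the uniform price.

G, A, D, B, F; each pays €53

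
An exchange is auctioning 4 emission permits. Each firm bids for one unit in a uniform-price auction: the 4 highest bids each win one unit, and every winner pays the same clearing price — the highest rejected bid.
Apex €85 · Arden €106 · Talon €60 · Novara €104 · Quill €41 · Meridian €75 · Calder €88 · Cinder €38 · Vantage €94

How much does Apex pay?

Apex pays €0

Ordering the bids: 106 (Arden), 104 (Novara), 94 (Vantage), 88 (Calder), 85 (Apex), 75 (Meridian), …
Winners (4 units): Arden, Novara, Vantage, Calder.
Clearing price = highest rejected bid = €85.
Apex does not win → pays €0.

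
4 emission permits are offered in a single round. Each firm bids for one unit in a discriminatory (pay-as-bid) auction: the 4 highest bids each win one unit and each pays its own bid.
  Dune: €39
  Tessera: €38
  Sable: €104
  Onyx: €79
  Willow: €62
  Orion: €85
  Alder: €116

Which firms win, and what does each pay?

Sorting: 116 (Alder), 104 (Sable), 85 (Orion), 79 (Onyx), 62 (Willow), 39 (Dune), …
Top 4: Alder, Sable, Orion, Onyx.
Each winner pays its own bid: Alder €116, Sable €104, Orion €85, Onyx €79.

Alder €116, Sable €104, Orion €85, Onyx €79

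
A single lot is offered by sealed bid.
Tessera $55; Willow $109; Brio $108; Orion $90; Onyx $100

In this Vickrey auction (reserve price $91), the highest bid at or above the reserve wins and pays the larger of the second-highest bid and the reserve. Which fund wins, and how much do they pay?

Sorting bids: 109 (Willow) > 108 (Brio) > 100 (Onyx) > 90 (Orion) > 55 (Tessera)
Willow has the top bid at or above the reserve ($109).
Second-highest bid $108 exceeds the reserve $91 → payment $108.

Willow pays $108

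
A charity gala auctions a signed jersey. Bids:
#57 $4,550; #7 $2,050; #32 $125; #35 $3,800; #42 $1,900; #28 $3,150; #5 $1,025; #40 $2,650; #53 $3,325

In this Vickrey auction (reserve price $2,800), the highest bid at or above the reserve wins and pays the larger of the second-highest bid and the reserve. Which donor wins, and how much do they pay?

#57 pays $3,800

Rule: the highest bid at or above the reserve wins and pays the larger of the second-highest bid and the reserve.
Bids ranked: 4,550 (#57) > 3,800 (#35) > 3,325 (#53) > 3,150 (#28) > 2,650 (#40) > 2,050 (#7) > …
Highest eligible bid: #57 at $4,550.
max(second-highest $3,800, reserve $2,800) = $3,800; the reserve does not bind.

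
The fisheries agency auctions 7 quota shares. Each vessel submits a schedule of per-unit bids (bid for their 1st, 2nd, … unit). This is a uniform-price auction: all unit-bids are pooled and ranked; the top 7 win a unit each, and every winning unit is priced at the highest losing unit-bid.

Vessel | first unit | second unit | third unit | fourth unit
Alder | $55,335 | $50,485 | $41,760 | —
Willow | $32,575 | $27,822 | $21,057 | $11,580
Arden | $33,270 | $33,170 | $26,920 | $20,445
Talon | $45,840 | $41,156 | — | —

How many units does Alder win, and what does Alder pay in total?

All unit-bids, highest first — top 7: 55,335 (Alder-1), 50,485 (Alder-2), 45,840 (Talon-1), 41,760 (Alder-3), 41,156 (Talon-2), 33,270 (Arden-1), 33,170 (Arden-2)
Highest rejected unit-bid = $32,575.
Alder wins 3 unit(s) at $32,575 each.

Alder: 3 units, pays $97,725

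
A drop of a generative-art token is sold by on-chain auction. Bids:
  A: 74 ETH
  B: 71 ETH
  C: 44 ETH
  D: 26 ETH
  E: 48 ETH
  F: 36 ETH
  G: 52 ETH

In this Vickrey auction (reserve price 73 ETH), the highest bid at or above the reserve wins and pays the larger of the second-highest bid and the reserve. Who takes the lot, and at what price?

A pays 73 ETH

Bids in order: 74 (A) > 71 (B) > 52 (G) > 48 (E) > 44 (C) > 36 (F) > …
Highest eligible bid: A at 74 ETH.
Second-highest bid 71 ETH is below the reserve 73 ETH, so the reserve binds → payment 73 ETH.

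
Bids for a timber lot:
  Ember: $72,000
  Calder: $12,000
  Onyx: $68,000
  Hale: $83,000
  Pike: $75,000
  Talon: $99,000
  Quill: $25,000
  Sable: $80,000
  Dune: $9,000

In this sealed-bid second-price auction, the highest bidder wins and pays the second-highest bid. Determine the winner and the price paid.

Sorting bids: 99,000 (Talon) > 83,000 (Hale) > 80,000 (Sable) > 75,000 (Pike) > 72,000 (Ember) > 68,000 (Onyx) > …
Second-price: Talon pays Hale's bid of $83,000.

Talon pays $83,000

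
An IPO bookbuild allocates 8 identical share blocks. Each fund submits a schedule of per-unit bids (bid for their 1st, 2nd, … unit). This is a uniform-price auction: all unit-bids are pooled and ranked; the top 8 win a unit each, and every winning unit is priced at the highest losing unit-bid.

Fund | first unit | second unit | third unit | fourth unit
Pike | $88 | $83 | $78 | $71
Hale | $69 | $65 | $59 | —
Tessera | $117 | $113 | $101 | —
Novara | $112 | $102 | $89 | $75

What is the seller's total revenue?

Pooled unit-bids ranked (top 8): 117 (Tessera-1), 113 (Tessera-2), 112 (Novara-1), 102 (Novara-2), 101 (Tessera-3), 89 (Novara-3), 88 (Pike-1), 83 (Pike-2)
The (k+1)-th unit-bid is $78.
Allocation: Novara 3, Pike 2, Tessera 3. Every unit priced at $78.
Revenue = 8 × 78 = $624.

Total revenue: $624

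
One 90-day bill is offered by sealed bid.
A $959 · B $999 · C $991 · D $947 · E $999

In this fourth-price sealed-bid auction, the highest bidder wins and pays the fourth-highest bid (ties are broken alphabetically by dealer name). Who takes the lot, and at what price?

Fourth-price sealed-bid auction: the highest bidder wins and pays the fourth-highest bid.
Bids ranked: 999 (B) > 999 (E) > 991 (C) > 959 (A) > 947 (D)
Tie at $999 → B wins by tie-break.
B wins; payment is bid #4 in the ranking = $959.

B pays $959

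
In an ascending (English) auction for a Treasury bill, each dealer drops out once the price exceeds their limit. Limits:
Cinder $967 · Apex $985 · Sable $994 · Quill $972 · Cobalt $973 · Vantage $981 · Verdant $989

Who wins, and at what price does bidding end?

Rule: the price rises until one bidder remains; the winner pays the price at which the last rival dropped out.
Sorting limits: 994 (Sable) > 989 (Verdant) > 985 (Apex) > 981 (Vantage) > 973 (Cobalt) > 972 (Quill) > …
Bidding ends when Verdant exits at $989; Sable takes it.

Sable wins at $989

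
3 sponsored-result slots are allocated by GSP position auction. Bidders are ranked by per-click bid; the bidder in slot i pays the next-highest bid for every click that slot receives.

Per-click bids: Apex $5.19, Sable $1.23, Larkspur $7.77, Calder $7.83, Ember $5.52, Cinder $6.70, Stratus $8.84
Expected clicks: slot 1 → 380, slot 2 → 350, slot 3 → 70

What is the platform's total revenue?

Total revenue: $6163.90

Per-click bids in order: $8.84 (Stratus) > $7.83 (Calder) > $7.77 (Larkspur) > $6.70 (Cinder) > …
Slot 1: Stratus pays $7.83 × 380 = $2975.40
Slot 2: Calder pays $7.77 × 350 = $2719.50
Slot 3: Larkspur pays $6.70 × 70 = $469.00
Total = $6163.90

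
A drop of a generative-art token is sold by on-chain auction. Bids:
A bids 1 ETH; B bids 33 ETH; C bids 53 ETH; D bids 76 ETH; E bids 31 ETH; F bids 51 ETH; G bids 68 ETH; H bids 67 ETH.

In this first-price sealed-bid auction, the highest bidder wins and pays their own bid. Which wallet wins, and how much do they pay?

D pays 76 ETH

Bids ranked: 76 (D) > 68 (G) > 67 (H) > 53 (C) > 51 (F) > 33 (B) > …
D is highest → pays own bid, 76 ETH.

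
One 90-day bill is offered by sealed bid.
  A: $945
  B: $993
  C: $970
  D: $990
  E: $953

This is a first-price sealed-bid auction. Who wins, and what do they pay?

Sorting bids: 993 (B) > 990 (D) > 970 (C) > 953 (E) > 945 (A)
First-price: B pays what they bid, $993.

B pays $993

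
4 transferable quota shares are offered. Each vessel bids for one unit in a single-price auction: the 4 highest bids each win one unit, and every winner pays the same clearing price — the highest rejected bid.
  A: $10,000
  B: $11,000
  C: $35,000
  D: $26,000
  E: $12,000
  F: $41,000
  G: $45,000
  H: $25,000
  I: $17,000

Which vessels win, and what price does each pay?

G, F, C, D; each pays $25,000

Bids ranked high→low: 45,000 (G), 41,000 (F), 35,000 (C), 26,000 (D), 25,000 (H), 17,000 (I), …
Winners (4 units): G, F, C, D.
Highest unsuccessful bid: $25,000 → clearing price.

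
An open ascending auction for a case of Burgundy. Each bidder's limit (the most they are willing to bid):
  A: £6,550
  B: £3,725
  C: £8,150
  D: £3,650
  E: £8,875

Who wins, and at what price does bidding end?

Limits ranked: 8,875 (E) > 8,150 (C) > 6,550 (A) > 3,725 (B) > 3,650 (D)
Once the price passes £8,150, only E is left; the hammer falls at C's limit of £8,150.

E wins at £8,150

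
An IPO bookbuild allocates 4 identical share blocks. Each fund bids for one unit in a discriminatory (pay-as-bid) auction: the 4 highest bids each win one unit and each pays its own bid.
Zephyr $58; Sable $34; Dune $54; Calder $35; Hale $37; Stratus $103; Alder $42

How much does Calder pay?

Calder pays $0

Bids ranked high→low: 103 (Stratus), 58 (Zephyr), 54 (Dune), 42 (Alder), 37 (Hale), 35 (Calder), …
Top 4: Stratus, Zephyr, Dune, Alder.
Calder does not win → $0.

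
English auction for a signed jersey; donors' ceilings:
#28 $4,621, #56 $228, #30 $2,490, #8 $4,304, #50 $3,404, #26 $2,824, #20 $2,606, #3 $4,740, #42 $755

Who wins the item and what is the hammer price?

Limits in order: 4,740 (#3) > 4,621 (#28) > 4,304 (#8) > 3,404 (#50) > 2,824 (#26) > 2,606 (#20) > …
#28 is the last rival to drop out, at $4,621; #3 remains and wins at that price.

#3 wins at $4,621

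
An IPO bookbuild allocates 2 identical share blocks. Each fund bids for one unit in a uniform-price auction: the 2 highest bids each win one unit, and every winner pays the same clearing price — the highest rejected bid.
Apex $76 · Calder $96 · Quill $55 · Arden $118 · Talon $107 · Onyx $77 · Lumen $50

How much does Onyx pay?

Ordering the bids: 118 (Arden), 107 (Talon), 96 (Calder), 77 (Onyx), …
Top 2: Arden, Talon.
First losing bid is Calder's $96, which sets the uniform price.
Onyx does not win → pays $0.

Onyx pays $0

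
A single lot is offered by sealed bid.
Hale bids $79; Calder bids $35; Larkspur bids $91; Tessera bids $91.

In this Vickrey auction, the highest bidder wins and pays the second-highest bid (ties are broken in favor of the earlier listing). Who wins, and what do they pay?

Bids in order: 91 (Larkspur) > 91 (Tessera) > 79 (Hale) > 35 (Calder)
Tie at $91 → Larkspur wins by tie-break.
Larkspur wins with the highest bid; price is set by the runner-up at $91.

Larkspur pays $91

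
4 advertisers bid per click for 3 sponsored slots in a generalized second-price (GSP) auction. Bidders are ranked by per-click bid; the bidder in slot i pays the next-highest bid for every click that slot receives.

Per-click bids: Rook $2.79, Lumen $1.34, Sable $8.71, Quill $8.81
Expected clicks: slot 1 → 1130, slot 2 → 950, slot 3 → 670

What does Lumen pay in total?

Lumen pays $0.00

Ranked by bid: $8.81 (Quill) > $8.71 (Sable) > $2.79 (Rook) > $1.34 (Lumen)
Lumen ranks below slot 3 → no slot, pays nothing.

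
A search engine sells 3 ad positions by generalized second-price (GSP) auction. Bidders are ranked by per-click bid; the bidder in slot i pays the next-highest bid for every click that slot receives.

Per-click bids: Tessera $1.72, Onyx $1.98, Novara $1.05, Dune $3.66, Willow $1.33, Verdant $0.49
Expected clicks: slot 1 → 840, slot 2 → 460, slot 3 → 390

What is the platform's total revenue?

Total revenue: $2973.10

Per-click bids in order: $3.66 (Dune) > $1.98 (Onyx) > $1.72 (Tessera) > $1.33 (Willow) > …
Slot 1: Dune pays $1.98 × 840 = $1663.20
Slot 2: Onyx pays $1.72 × 460 = $791.20
Slot 3: Tessera pays $1.33 × 390 = $518.70
Total = $2973.10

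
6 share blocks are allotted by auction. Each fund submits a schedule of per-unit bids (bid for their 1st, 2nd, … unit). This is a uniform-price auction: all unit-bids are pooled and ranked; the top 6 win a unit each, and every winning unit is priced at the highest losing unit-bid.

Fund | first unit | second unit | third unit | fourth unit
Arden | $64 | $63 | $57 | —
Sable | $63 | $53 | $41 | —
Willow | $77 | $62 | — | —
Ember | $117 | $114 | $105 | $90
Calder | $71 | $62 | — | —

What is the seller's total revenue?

Merging the schedules and taking the best 6: 117 (Ember-1), 114 (Ember-2), 105 (Ember-3), 90 (Ember-4), 77 (Willow-1), 71 (Calder-1)
Highest rejected unit-bid = $64.
Allocation: Calder 1, Ember 4, Willow 1. Every unit priced at $64.
Revenue = 6 × 64 = $384.

Total revenue: $384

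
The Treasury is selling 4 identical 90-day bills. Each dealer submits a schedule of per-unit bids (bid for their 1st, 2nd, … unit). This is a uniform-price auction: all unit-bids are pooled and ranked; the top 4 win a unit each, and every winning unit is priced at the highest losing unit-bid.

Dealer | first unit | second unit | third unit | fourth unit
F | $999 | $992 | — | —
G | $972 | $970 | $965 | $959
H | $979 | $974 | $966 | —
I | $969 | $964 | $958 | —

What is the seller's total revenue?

Total revenue: $3,888

All unit-bids, highest first — top 4: 999 (F-1), 992 (F-2), 979 (H-1), 974 (H-2)
Highest rejected unit-bid = $972.
Allocation: F 2, H 2. Every unit priced at $972.
Revenue = 4 × 972 = $3,888.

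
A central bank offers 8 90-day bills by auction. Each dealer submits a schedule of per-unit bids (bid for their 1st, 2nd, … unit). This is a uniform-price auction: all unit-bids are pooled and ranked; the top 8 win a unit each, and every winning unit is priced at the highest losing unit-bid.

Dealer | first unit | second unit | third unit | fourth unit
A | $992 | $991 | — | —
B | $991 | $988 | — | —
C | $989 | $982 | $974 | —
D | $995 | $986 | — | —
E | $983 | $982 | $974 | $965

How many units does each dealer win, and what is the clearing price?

Merging the schedules and taking the best 8: 995 (D-1), 992 (A-1), 991 (A-2), 991 (B-1), 989 (C-1), 988 (B-2), 986 (D-2), 983 (E-1)
The (k+1)-th unit-bid is $982.
Allocation: A 2, B 2, C 1, D 2, E 1.

A 2, B 2, C 1, D 2, E 1; clearing price $982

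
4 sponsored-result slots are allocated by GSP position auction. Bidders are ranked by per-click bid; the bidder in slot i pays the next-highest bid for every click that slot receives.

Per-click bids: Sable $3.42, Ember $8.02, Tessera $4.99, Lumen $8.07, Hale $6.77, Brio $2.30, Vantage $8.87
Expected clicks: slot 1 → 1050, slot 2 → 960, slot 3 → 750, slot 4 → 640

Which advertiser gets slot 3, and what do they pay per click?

Sorting advertisers: $8.87 (Vantage) > $8.07 (Lumen) > $8.02 (Ember) > $6.77 (Hale) > $4.99 (Tessera) > …
Slot 3 goes to the third-ranked bidder, Ember, who pays the next bid down: $6.77/click.

Ember; $6.77 per click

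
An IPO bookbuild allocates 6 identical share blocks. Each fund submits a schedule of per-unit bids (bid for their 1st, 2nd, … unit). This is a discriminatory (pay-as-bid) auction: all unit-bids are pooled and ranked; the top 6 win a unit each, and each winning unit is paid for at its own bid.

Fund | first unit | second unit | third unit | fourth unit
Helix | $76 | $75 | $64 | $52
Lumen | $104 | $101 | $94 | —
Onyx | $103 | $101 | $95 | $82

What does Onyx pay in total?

Onyx pays $299

Merging the schedules and taking the best 6: 104 (Lumen-1), 103 (Onyx-1), 101 (Lumen-2), 101 (Onyx-2), 95 (Onyx-3), 94 (Lumen-3)
Next rejected bid: $82 (not a price — pay-as-bid).
Onyx's winning unit-bids: 103 + 101 + 95 = $299.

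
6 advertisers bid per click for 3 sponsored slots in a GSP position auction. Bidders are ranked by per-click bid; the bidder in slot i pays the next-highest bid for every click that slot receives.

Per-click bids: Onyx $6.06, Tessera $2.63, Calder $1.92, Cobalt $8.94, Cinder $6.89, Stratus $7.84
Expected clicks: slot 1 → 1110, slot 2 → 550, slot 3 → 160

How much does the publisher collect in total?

Sorting advertisers: $8.94 (Cobalt) > $7.84 (Stratus) > $6.89 (Cinder) > $6.06 (Onyx) > …
Slot 1: Cobalt pays $7.84 × 1110 = $8702.40
Slot 2: Stratus pays $6.89 × 550 = $3789.50
Slot 3: Cinder pays $6.06 × 160 = $969.60
Total = $13461.50

Total revenue: $13461.50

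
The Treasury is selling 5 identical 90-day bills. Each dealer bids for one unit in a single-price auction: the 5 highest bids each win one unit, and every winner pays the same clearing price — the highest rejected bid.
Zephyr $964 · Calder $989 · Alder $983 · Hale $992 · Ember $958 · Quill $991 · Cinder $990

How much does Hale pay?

Sorting: 992 (Hale), 991 (Quill), 990 (Cinder), 989 (Calder), 983 (Alder), 964 (Zephyr), 958 (Ember)
Winners (5 units): Hale, Quill, Cinder, Calder, Alder.
Highest unsuccessful bid: $964 → clearing price.
Hale wins → pays $964.

Hale pays $964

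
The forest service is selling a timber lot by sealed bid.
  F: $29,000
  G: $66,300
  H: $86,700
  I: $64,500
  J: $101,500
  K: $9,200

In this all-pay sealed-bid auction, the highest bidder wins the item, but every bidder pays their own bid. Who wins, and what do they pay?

Bids ranked: 101,500 (J) > 86,700 (H) > 66,300 (G) > 64,500 (I) > 29,000 (F) > 9,200 (K)
J is highest and takes the item; every bidder forfeits their bid.

J pays $101,500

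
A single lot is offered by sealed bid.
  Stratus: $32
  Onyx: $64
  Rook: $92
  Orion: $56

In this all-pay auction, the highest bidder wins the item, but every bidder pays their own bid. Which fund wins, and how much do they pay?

Rook pays $92

Bids in order: 92 (Rook) > 64 (Onyx) > 56 (Orion) > 32 (Stratus)
Rook is highest and takes the item; every bidder forfeits their bid.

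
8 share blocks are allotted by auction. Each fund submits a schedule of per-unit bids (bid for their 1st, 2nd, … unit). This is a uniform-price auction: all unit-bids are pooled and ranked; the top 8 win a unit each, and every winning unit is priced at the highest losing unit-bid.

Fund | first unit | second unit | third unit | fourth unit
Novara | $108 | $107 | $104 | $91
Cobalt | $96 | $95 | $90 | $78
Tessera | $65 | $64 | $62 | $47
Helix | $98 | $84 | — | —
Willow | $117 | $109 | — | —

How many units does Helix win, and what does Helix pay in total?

All unit-bids, highest first — top 8: 117 (Willow-1), 109 (Willow-2), 108 (Novara-1), 107 (Novara-2), 104 (Novara-3), 98 (Helix-1), 96 (Cobalt-1), 95 (Cobalt-2)
The (k+1)-th unit-bid is $91.
Helix wins 1 unit(s) at $91 each.

Helix: 1 unit, pays $91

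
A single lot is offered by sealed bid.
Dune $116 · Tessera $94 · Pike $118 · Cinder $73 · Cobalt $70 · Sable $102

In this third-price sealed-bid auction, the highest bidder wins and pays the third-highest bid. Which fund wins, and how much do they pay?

Pike pays $102

Bids ranked: 118 (Pike) > 116 (Dune) > 102 (Sable) > 94 (Tessera) > 73 (Cinder) > 70 (Cobalt)
Pike is highest; pays the third-highest bid, $102.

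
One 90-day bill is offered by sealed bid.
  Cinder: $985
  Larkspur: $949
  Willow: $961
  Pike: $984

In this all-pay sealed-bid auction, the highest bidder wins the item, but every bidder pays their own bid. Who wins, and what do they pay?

Cinder pays $985

All-pay sealed-bid auction: the highest bidder wins the item, but every bidder pays their own bid.
Bids ranked: 985 (Cinder) > 984 (Pike) > 961 (Willow) > 949 (Larkspur)
Cinder is highest and takes the item; every bidder forfeits their bid.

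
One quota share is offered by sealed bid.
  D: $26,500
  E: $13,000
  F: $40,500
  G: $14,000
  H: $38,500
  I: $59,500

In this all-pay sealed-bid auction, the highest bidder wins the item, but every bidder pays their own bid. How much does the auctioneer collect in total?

Bids ranked: 59,500 (I) > 40,500 (F) > 38,500 (H) > 26,500 (D) > 14,000 (G) > 13,000 (E)
I wins with the top bid; all bids are sunk regardless.
Every bidder forfeits their bid regardless of winning.
Revenue = 26,500 + 13,000 + 40,500 + 14,000 + 38,500 + 59,500 = $192,000.

Total revenue: $192,000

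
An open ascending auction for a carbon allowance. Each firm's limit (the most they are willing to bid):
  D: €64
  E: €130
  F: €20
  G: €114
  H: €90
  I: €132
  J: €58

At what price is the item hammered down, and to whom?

I wins at €130

Ascending (English) auction: the price rises until one bidder remains; the winner pays the price at which the last rival dropped out.
Sorting limits: 132 (I) > 130 (E) > 114 (G) > 90 (H) > 64 (D) > 58 (J) > …
E is the last rival to drop out, at €130; I remains and wins at that price.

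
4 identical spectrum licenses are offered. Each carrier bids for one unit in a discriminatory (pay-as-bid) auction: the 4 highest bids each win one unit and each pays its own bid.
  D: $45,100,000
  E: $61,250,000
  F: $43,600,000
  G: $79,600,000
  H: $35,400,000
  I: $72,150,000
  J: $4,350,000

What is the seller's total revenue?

Total revenue: $258,100,000

Sorting: 79,600,000 (G), 72,150,000 (I), 61,250,000 (E), 45,100,000 (D), 43,600,000 (F), 35,400,000 (H), …
Top 4: G, I, E, D.
Total revenue = 79,600,000 + 72,150,000 + 61,250,000 + 45,100,000 = $258,100,000.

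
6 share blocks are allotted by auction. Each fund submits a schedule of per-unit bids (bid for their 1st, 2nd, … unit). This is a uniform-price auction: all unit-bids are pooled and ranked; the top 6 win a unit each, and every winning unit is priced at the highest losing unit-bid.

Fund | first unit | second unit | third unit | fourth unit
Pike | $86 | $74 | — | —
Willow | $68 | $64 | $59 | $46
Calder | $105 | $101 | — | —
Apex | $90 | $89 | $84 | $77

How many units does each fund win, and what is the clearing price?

Apex 3, Calder 2, Pike 1; clearing price $77

Merging the schedules and taking the best 6: 105 (Calder-1), 101 (Calder-2), 90 (Apex-1), 89 (Apex-2), 86 (Pike-1), 84 (Apex-3)
The (k+1)-th unit-bid is $77.
Allocation: Apex 3, Calder 2, Pike 1.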